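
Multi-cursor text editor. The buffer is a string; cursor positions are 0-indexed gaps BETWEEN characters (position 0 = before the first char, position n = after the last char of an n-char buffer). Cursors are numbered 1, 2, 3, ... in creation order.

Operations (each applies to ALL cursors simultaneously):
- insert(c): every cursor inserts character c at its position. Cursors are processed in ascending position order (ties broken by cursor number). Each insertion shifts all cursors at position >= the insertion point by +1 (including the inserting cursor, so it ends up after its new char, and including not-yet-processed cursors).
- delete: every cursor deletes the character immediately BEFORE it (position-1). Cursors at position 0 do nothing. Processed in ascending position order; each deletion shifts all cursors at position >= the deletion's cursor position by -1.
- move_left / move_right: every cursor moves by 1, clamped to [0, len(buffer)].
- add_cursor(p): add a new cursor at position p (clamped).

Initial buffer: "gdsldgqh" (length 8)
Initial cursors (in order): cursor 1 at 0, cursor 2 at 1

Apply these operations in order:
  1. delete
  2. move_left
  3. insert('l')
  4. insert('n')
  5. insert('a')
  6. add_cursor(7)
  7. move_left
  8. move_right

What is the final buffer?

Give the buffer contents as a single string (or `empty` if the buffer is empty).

Answer: llnnaadsldgqh

Derivation:
After op 1 (delete): buffer="dsldgqh" (len 7), cursors c1@0 c2@0, authorship .......
After op 2 (move_left): buffer="dsldgqh" (len 7), cursors c1@0 c2@0, authorship .......
After op 3 (insert('l')): buffer="lldsldgqh" (len 9), cursors c1@2 c2@2, authorship 12.......
After op 4 (insert('n')): buffer="llnndsldgqh" (len 11), cursors c1@4 c2@4, authorship 1212.......
After op 5 (insert('a')): buffer="llnnaadsldgqh" (len 13), cursors c1@6 c2@6, authorship 121212.......
After op 6 (add_cursor(7)): buffer="llnnaadsldgqh" (len 13), cursors c1@6 c2@6 c3@7, authorship 121212.......
After op 7 (move_left): buffer="llnnaadsldgqh" (len 13), cursors c1@5 c2@5 c3@6, authorship 121212.......
After op 8 (move_right): buffer="llnnaadsldgqh" (len 13), cursors c1@6 c2@6 c3@7, authorship 121212.......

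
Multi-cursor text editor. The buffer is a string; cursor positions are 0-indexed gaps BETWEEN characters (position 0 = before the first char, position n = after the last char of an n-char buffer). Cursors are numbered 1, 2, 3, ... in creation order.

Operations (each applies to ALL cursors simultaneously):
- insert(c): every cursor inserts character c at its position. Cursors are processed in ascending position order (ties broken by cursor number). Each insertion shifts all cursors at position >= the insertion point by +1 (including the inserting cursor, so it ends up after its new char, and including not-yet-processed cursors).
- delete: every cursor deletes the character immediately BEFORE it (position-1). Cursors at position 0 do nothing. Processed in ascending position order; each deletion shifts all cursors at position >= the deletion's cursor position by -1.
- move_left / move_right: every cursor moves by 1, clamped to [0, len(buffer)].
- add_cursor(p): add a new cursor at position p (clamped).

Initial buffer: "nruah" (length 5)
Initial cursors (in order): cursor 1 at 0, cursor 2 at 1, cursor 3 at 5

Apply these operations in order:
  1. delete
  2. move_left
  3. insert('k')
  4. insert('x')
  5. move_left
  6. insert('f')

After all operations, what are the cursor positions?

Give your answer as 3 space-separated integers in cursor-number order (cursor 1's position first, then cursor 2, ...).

After op 1 (delete): buffer="rua" (len 3), cursors c1@0 c2@0 c3@3, authorship ...
After op 2 (move_left): buffer="rua" (len 3), cursors c1@0 c2@0 c3@2, authorship ...
After op 3 (insert('k')): buffer="kkruka" (len 6), cursors c1@2 c2@2 c3@5, authorship 12..3.
After op 4 (insert('x')): buffer="kkxxrukxa" (len 9), cursors c1@4 c2@4 c3@8, authorship 1212..33.
After op 5 (move_left): buffer="kkxxrukxa" (len 9), cursors c1@3 c2@3 c3@7, authorship 1212..33.
After op 6 (insert('f')): buffer="kkxffxrukfxa" (len 12), cursors c1@5 c2@5 c3@10, authorship 121122..333.

Answer: 5 5 10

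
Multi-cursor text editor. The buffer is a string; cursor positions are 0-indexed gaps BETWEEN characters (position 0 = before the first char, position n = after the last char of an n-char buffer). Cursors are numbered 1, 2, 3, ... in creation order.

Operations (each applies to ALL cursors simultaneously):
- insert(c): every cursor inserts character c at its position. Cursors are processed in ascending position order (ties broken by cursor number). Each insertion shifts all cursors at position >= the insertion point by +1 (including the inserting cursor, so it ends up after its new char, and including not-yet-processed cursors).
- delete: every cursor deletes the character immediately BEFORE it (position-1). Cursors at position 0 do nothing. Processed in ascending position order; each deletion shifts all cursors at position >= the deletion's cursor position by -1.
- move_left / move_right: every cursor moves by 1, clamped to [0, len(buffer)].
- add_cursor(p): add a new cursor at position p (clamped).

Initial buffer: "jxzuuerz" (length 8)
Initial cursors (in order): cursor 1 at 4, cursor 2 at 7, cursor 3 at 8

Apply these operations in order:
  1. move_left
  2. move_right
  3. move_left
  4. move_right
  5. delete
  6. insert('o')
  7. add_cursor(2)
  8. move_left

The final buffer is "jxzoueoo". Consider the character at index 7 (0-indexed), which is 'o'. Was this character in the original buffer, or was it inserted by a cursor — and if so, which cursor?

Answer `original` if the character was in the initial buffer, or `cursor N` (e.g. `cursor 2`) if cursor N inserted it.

After op 1 (move_left): buffer="jxzuuerz" (len 8), cursors c1@3 c2@6 c3@7, authorship ........
After op 2 (move_right): buffer="jxzuuerz" (len 8), cursors c1@4 c2@7 c3@8, authorship ........
After op 3 (move_left): buffer="jxzuuerz" (len 8), cursors c1@3 c2@6 c3@7, authorship ........
After op 4 (move_right): buffer="jxzuuerz" (len 8), cursors c1@4 c2@7 c3@8, authorship ........
After op 5 (delete): buffer="jxzue" (len 5), cursors c1@3 c2@5 c3@5, authorship .....
After op 6 (insert('o')): buffer="jxzoueoo" (len 8), cursors c1@4 c2@8 c3@8, authorship ...1..23
After op 7 (add_cursor(2)): buffer="jxzoueoo" (len 8), cursors c4@2 c1@4 c2@8 c3@8, authorship ...1..23
After op 8 (move_left): buffer="jxzoueoo" (len 8), cursors c4@1 c1@3 c2@7 c3@7, authorship ...1..23
Authorship (.=original, N=cursor N): . . . 1 . . 2 3
Index 7: author = 3

Answer: cursor 3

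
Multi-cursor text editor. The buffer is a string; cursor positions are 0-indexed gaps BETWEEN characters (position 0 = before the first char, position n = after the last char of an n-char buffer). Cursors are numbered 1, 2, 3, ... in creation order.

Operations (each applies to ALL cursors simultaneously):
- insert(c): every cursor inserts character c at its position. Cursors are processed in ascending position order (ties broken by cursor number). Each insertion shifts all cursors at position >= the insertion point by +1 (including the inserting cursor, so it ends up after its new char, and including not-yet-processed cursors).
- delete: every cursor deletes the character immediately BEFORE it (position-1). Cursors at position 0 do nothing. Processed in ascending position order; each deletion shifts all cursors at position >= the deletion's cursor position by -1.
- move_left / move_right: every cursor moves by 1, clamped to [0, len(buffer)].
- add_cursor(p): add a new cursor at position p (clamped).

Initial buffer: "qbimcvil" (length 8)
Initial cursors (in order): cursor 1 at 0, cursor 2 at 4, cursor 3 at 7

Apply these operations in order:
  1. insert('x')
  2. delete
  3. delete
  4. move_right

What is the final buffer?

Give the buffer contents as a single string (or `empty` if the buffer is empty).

After op 1 (insert('x')): buffer="xqbimxcvixl" (len 11), cursors c1@1 c2@6 c3@10, authorship 1....2...3.
After op 2 (delete): buffer="qbimcvil" (len 8), cursors c1@0 c2@4 c3@7, authorship ........
After op 3 (delete): buffer="qbicvl" (len 6), cursors c1@0 c2@3 c3@5, authorship ......
After op 4 (move_right): buffer="qbicvl" (len 6), cursors c1@1 c2@4 c3@6, authorship ......

Answer: qbicvl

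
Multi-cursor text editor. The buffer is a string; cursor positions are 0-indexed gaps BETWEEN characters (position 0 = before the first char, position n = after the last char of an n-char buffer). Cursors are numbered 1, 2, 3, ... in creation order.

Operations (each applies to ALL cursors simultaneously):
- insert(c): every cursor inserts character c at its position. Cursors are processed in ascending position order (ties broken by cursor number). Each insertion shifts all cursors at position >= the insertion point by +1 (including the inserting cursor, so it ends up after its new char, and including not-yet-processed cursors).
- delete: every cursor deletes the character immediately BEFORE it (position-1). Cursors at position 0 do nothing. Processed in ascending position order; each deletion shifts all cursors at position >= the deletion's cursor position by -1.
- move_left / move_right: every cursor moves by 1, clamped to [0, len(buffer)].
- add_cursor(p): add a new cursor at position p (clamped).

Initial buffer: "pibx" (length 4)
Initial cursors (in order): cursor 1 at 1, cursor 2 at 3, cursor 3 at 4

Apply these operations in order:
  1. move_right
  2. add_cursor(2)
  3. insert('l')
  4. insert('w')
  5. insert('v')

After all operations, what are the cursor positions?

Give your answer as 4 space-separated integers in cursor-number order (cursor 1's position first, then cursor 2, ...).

Answer: 8 16 16 8

Derivation:
After op 1 (move_right): buffer="pibx" (len 4), cursors c1@2 c2@4 c3@4, authorship ....
After op 2 (add_cursor(2)): buffer="pibx" (len 4), cursors c1@2 c4@2 c2@4 c3@4, authorship ....
After op 3 (insert('l')): buffer="pillbxll" (len 8), cursors c1@4 c4@4 c2@8 c3@8, authorship ..14..23
After op 4 (insert('w')): buffer="pillwwbxllww" (len 12), cursors c1@6 c4@6 c2@12 c3@12, authorship ..1414..2323
After op 5 (insert('v')): buffer="pillwwvvbxllwwvv" (len 16), cursors c1@8 c4@8 c2@16 c3@16, authorship ..141414..232323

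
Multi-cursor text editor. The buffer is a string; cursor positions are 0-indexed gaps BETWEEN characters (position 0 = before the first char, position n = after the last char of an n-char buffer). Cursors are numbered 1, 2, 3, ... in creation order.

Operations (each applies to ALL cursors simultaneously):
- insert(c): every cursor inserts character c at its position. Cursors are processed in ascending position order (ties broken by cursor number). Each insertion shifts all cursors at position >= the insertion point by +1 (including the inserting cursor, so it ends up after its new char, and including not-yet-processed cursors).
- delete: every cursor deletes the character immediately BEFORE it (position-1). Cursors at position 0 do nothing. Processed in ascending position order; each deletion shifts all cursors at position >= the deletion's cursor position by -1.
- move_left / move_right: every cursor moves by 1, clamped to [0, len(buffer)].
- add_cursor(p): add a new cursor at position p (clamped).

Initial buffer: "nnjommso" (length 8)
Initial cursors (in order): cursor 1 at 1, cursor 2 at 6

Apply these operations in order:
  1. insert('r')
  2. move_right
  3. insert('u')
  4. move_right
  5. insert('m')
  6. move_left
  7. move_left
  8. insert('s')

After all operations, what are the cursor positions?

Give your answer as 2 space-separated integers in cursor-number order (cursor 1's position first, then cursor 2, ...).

Answer: 5 14

Derivation:
After op 1 (insert('r')): buffer="nrnjommrso" (len 10), cursors c1@2 c2@8, authorship .1.....2..
After op 2 (move_right): buffer="nrnjommrso" (len 10), cursors c1@3 c2@9, authorship .1.....2..
After op 3 (insert('u')): buffer="nrnujommrsuo" (len 12), cursors c1@4 c2@11, authorship .1.1....2.2.
After op 4 (move_right): buffer="nrnujommrsuo" (len 12), cursors c1@5 c2@12, authorship .1.1....2.2.
After op 5 (insert('m')): buffer="nrnujmommrsuom" (len 14), cursors c1@6 c2@14, authorship .1.1.1...2.2.2
After op 6 (move_left): buffer="nrnujmommrsuom" (len 14), cursors c1@5 c2@13, authorship .1.1.1...2.2.2
After op 7 (move_left): buffer="nrnujmommrsuom" (len 14), cursors c1@4 c2@12, authorship .1.1.1...2.2.2
After op 8 (insert('s')): buffer="nrnusjmommrsusom" (len 16), cursors c1@5 c2@14, authorship .1.11.1...2.22.2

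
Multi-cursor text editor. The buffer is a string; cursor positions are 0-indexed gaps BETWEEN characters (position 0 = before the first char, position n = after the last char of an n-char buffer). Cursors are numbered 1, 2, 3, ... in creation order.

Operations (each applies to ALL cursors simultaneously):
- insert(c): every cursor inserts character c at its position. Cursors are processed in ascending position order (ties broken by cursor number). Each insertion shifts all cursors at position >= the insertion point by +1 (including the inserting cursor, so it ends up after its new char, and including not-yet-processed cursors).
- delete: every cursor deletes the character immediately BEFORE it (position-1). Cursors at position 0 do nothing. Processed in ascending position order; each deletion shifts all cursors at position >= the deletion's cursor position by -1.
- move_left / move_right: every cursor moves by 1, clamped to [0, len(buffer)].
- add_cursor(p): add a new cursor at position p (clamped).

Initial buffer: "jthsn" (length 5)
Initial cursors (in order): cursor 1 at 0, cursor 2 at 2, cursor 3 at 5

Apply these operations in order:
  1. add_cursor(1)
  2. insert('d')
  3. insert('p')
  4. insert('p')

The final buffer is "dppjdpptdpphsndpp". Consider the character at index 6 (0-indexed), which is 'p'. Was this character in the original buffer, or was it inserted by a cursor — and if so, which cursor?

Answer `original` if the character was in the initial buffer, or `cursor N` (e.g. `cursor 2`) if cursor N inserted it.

After op 1 (add_cursor(1)): buffer="jthsn" (len 5), cursors c1@0 c4@1 c2@2 c3@5, authorship .....
After op 2 (insert('d')): buffer="djdtdhsnd" (len 9), cursors c1@1 c4@3 c2@5 c3@9, authorship 1.4.2...3
After op 3 (insert('p')): buffer="dpjdptdphsndp" (len 13), cursors c1@2 c4@5 c2@8 c3@13, authorship 11.44.22...33
After op 4 (insert('p')): buffer="dppjdpptdpphsndpp" (len 17), cursors c1@3 c4@7 c2@11 c3@17, authorship 111.444.222...333
Authorship (.=original, N=cursor N): 1 1 1 . 4 4 4 . 2 2 2 . . . 3 3 3
Index 6: author = 4

Answer: cursor 4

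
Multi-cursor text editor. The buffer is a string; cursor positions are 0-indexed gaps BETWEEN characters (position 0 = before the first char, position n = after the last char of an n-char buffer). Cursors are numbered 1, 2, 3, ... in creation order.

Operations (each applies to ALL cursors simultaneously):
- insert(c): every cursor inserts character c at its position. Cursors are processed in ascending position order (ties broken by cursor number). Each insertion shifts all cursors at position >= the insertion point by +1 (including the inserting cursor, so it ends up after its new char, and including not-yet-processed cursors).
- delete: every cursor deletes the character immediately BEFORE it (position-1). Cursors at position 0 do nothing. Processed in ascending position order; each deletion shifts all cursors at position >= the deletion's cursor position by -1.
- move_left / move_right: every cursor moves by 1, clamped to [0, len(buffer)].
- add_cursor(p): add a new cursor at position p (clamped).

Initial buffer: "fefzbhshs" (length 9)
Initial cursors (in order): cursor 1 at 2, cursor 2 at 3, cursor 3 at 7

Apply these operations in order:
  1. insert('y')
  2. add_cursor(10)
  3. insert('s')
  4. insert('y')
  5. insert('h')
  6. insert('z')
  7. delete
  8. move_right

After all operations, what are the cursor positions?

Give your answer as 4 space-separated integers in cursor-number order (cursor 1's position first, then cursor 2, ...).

After op 1 (insert('y')): buffer="feyfyzbhsyhs" (len 12), cursors c1@3 c2@5 c3@10, authorship ..1.2....3..
After op 2 (add_cursor(10)): buffer="feyfyzbhsyhs" (len 12), cursors c1@3 c2@5 c3@10 c4@10, authorship ..1.2....3..
After op 3 (insert('s')): buffer="feysfyszbhsysshs" (len 16), cursors c1@4 c2@7 c3@14 c4@14, authorship ..11.22....334..
After op 4 (insert('y')): buffer="feysyfysyzbhsyssyyhs" (len 20), cursors c1@5 c2@9 c3@18 c4@18, authorship ..111.222....33434..
After op 5 (insert('h')): buffer="feysyhfysyhzbhsyssyyhhhs" (len 24), cursors c1@6 c2@11 c3@22 c4@22, authorship ..1111.2222....3343434..
After op 6 (insert('z')): buffer="feysyhzfysyhzzbhsyssyyhhzzhs" (len 28), cursors c1@7 c2@13 c3@26 c4@26, authorship ..11111.22222....334343434..
After op 7 (delete): buffer="feysyhfysyhzbhsyssyyhhhs" (len 24), cursors c1@6 c2@11 c3@22 c4@22, authorship ..1111.2222....3343434..
After op 8 (move_right): buffer="feysyhfysyhzbhsyssyyhhhs" (len 24), cursors c1@7 c2@12 c3@23 c4@23, authorship ..1111.2222....3343434..

Answer: 7 12 23 23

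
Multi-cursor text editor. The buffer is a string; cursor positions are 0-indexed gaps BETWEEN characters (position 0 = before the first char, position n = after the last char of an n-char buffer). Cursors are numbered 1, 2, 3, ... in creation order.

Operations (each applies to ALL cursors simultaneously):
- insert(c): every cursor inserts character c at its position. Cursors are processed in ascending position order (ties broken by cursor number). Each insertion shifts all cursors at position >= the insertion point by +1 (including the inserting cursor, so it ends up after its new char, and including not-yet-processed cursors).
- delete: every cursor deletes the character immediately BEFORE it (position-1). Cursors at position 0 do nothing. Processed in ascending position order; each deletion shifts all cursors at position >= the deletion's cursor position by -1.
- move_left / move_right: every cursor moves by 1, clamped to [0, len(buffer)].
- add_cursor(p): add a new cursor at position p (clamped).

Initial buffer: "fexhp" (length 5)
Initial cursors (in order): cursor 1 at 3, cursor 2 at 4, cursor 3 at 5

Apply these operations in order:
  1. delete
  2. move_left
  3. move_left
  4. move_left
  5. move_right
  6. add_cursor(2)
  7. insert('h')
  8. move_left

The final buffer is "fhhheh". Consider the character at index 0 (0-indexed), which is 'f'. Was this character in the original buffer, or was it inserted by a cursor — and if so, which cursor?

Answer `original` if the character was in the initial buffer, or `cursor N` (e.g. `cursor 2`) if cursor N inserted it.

Answer: original

Derivation:
After op 1 (delete): buffer="fe" (len 2), cursors c1@2 c2@2 c3@2, authorship ..
After op 2 (move_left): buffer="fe" (len 2), cursors c1@1 c2@1 c3@1, authorship ..
After op 3 (move_left): buffer="fe" (len 2), cursors c1@0 c2@0 c3@0, authorship ..
After op 4 (move_left): buffer="fe" (len 2), cursors c1@0 c2@0 c3@0, authorship ..
After op 5 (move_right): buffer="fe" (len 2), cursors c1@1 c2@1 c3@1, authorship ..
After op 6 (add_cursor(2)): buffer="fe" (len 2), cursors c1@1 c2@1 c3@1 c4@2, authorship ..
After op 7 (insert('h')): buffer="fhhheh" (len 6), cursors c1@4 c2@4 c3@4 c4@6, authorship .123.4
After op 8 (move_left): buffer="fhhheh" (len 6), cursors c1@3 c2@3 c3@3 c4@5, authorship .123.4
Authorship (.=original, N=cursor N): . 1 2 3 . 4
Index 0: author = original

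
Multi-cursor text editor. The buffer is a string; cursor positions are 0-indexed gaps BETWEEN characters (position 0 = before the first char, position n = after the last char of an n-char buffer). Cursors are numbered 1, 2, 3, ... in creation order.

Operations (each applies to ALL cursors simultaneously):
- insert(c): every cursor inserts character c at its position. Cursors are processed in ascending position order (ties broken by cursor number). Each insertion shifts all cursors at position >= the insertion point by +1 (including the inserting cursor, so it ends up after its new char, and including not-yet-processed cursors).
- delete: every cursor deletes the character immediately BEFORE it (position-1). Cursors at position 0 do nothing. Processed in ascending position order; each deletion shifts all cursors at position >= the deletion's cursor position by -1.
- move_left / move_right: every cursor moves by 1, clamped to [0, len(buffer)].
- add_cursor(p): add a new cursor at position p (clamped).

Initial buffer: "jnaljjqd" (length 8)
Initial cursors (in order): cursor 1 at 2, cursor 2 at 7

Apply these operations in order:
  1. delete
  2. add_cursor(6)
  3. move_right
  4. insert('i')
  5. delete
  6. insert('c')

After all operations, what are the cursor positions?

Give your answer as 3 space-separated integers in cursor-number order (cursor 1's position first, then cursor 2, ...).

After op 1 (delete): buffer="jaljjd" (len 6), cursors c1@1 c2@5, authorship ......
After op 2 (add_cursor(6)): buffer="jaljjd" (len 6), cursors c1@1 c2@5 c3@6, authorship ......
After op 3 (move_right): buffer="jaljjd" (len 6), cursors c1@2 c2@6 c3@6, authorship ......
After op 4 (insert('i')): buffer="jailjjdii" (len 9), cursors c1@3 c2@9 c3@9, authorship ..1....23
After op 5 (delete): buffer="jaljjd" (len 6), cursors c1@2 c2@6 c3@6, authorship ......
After op 6 (insert('c')): buffer="jacljjdcc" (len 9), cursors c1@3 c2@9 c3@9, authorship ..1....23

Answer: 3 9 9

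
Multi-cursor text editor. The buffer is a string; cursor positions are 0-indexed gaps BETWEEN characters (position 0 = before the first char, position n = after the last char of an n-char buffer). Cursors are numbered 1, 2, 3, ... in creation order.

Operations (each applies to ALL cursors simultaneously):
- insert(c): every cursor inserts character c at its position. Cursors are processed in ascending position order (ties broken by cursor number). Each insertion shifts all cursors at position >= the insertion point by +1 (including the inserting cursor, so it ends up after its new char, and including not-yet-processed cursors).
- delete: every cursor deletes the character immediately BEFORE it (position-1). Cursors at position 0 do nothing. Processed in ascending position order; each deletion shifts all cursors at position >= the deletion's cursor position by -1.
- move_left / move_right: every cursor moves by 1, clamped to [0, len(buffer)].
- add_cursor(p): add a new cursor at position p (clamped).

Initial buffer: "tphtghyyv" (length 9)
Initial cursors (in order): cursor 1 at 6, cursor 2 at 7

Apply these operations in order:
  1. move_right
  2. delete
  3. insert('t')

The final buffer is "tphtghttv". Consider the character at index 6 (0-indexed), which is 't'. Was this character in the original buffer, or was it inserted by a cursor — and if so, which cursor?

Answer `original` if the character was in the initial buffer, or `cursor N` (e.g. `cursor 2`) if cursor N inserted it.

After op 1 (move_right): buffer="tphtghyyv" (len 9), cursors c1@7 c2@8, authorship .........
After op 2 (delete): buffer="tphtghv" (len 7), cursors c1@6 c2@6, authorship .......
After op 3 (insert('t')): buffer="tphtghttv" (len 9), cursors c1@8 c2@8, authorship ......12.
Authorship (.=original, N=cursor N): . . . . . . 1 2 .
Index 6: author = 1

Answer: cursor 1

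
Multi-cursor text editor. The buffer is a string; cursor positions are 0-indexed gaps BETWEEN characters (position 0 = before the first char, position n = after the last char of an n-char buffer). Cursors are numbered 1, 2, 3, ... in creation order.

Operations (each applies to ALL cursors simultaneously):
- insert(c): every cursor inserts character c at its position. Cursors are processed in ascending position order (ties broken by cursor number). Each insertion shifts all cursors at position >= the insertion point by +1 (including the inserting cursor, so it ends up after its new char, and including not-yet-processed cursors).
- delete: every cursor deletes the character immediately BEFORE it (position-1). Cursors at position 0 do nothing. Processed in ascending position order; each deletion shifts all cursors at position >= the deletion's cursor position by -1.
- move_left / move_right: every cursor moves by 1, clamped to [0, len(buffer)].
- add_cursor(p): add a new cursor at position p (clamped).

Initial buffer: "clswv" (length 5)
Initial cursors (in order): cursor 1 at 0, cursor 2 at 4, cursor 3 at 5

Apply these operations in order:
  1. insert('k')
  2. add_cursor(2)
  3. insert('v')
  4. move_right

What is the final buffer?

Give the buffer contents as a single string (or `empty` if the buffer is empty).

Answer: kvcvlswkvvkv

Derivation:
After op 1 (insert('k')): buffer="kclswkvk" (len 8), cursors c1@1 c2@6 c3@8, authorship 1....2.3
After op 2 (add_cursor(2)): buffer="kclswkvk" (len 8), cursors c1@1 c4@2 c2@6 c3@8, authorship 1....2.3
After op 3 (insert('v')): buffer="kvcvlswkvvkv" (len 12), cursors c1@2 c4@4 c2@9 c3@12, authorship 11.4...22.33
After op 4 (move_right): buffer="kvcvlswkvvkv" (len 12), cursors c1@3 c4@5 c2@10 c3@12, authorship 11.4...22.33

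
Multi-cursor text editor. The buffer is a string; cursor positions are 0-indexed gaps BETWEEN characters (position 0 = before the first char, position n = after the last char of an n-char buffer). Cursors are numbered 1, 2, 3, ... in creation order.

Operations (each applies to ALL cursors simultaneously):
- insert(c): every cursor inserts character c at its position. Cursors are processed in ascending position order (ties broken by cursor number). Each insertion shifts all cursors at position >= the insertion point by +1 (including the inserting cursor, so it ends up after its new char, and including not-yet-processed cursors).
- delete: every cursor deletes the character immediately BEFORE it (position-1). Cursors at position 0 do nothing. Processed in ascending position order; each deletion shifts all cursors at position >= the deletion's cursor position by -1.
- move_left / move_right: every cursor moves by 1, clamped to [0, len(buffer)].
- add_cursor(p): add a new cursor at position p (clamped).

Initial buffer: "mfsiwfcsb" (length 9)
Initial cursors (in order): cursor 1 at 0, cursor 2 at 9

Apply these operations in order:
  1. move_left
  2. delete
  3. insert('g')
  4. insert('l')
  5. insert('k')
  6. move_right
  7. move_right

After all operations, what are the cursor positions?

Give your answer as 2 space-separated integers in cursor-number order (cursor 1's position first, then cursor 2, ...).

Answer: 5 14

Derivation:
After op 1 (move_left): buffer="mfsiwfcsb" (len 9), cursors c1@0 c2@8, authorship .........
After op 2 (delete): buffer="mfsiwfcb" (len 8), cursors c1@0 c2@7, authorship ........
After op 3 (insert('g')): buffer="gmfsiwfcgb" (len 10), cursors c1@1 c2@9, authorship 1.......2.
After op 4 (insert('l')): buffer="glmfsiwfcglb" (len 12), cursors c1@2 c2@11, authorship 11.......22.
After op 5 (insert('k')): buffer="glkmfsiwfcglkb" (len 14), cursors c1@3 c2@13, authorship 111.......222.
After op 6 (move_right): buffer="glkmfsiwfcglkb" (len 14), cursors c1@4 c2@14, authorship 111.......222.
After op 7 (move_right): buffer="glkmfsiwfcglkb" (len 14), cursors c1@5 c2@14, authorship 111.......222.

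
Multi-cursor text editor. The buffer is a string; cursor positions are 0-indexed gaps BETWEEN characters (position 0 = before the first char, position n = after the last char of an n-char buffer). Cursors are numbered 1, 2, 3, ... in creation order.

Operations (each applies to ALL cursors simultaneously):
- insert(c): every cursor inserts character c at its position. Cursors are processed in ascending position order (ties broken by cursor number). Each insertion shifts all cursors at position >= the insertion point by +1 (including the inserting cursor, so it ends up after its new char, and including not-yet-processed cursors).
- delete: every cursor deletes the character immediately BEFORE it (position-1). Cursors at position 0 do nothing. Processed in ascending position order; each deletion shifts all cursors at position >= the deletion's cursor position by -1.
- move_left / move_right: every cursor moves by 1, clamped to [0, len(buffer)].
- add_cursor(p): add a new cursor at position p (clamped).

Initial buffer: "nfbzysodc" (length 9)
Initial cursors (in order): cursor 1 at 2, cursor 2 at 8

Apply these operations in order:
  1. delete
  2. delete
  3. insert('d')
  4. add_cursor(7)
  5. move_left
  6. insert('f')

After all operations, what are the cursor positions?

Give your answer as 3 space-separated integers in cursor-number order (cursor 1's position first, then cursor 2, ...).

After op 1 (delete): buffer="nbzysoc" (len 7), cursors c1@1 c2@6, authorship .......
After op 2 (delete): buffer="bzysc" (len 5), cursors c1@0 c2@4, authorship .....
After op 3 (insert('d')): buffer="dbzysdc" (len 7), cursors c1@1 c2@6, authorship 1....2.
After op 4 (add_cursor(7)): buffer="dbzysdc" (len 7), cursors c1@1 c2@6 c3@7, authorship 1....2.
After op 5 (move_left): buffer="dbzysdc" (len 7), cursors c1@0 c2@5 c3@6, authorship 1....2.
After op 6 (insert('f')): buffer="fdbzysfdfc" (len 10), cursors c1@1 c2@7 c3@9, authorship 11....223.

Answer: 1 7 9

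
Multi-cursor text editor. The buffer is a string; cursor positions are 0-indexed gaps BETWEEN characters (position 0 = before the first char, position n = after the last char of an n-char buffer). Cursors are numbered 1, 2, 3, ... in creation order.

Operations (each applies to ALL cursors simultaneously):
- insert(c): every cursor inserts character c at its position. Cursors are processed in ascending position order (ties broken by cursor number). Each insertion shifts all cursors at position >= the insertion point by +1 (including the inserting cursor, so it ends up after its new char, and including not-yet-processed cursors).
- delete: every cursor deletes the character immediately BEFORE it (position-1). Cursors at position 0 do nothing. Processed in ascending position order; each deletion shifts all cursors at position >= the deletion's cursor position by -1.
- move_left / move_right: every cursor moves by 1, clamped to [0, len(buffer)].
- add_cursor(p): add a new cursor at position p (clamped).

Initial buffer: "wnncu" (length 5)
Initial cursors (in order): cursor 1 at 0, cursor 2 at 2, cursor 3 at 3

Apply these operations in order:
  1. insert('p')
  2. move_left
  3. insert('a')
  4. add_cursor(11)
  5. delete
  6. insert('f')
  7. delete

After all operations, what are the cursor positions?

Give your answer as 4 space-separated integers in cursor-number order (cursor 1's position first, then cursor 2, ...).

After op 1 (insert('p')): buffer="pwnpnpcu" (len 8), cursors c1@1 c2@4 c3@6, authorship 1..2.3..
After op 2 (move_left): buffer="pwnpnpcu" (len 8), cursors c1@0 c2@3 c3@5, authorship 1..2.3..
After op 3 (insert('a')): buffer="apwnapnapcu" (len 11), cursors c1@1 c2@5 c3@8, authorship 11..22.33..
After op 4 (add_cursor(11)): buffer="apwnapnapcu" (len 11), cursors c1@1 c2@5 c3@8 c4@11, authorship 11..22.33..
After op 5 (delete): buffer="pwnpnpc" (len 7), cursors c1@0 c2@3 c3@5 c4@7, authorship 1..2.3.
After op 6 (insert('f')): buffer="fpwnfpnfpcf" (len 11), cursors c1@1 c2@5 c3@8 c4@11, authorship 11..22.33.4
After op 7 (delete): buffer="pwnpnpc" (len 7), cursors c1@0 c2@3 c3@5 c4@7, authorship 1..2.3.

Answer: 0 3 5 7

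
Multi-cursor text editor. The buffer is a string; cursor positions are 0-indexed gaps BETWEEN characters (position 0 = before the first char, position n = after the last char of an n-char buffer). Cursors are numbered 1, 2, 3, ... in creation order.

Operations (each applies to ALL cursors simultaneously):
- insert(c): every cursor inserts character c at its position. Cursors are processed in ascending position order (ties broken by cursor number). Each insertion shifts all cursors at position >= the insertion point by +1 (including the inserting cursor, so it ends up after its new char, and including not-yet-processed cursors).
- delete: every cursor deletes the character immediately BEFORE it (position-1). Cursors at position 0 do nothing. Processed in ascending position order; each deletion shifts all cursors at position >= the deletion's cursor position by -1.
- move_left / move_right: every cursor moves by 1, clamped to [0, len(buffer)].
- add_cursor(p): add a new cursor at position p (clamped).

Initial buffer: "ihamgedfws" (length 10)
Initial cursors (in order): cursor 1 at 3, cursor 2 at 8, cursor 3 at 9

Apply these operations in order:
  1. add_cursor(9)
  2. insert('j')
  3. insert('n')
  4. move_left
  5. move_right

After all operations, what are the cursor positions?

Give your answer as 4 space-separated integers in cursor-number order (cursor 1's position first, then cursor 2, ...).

After op 1 (add_cursor(9)): buffer="ihamgedfws" (len 10), cursors c1@3 c2@8 c3@9 c4@9, authorship ..........
After op 2 (insert('j')): buffer="ihajmgedfjwjjs" (len 14), cursors c1@4 c2@10 c3@13 c4@13, authorship ...1.....2.34.
After op 3 (insert('n')): buffer="ihajnmgedfjnwjjnns" (len 18), cursors c1@5 c2@12 c3@17 c4@17, authorship ...11.....22.3434.
After op 4 (move_left): buffer="ihajnmgedfjnwjjnns" (len 18), cursors c1@4 c2@11 c3@16 c4@16, authorship ...11.....22.3434.
After op 5 (move_right): buffer="ihajnmgedfjnwjjnns" (len 18), cursors c1@5 c2@12 c3@17 c4@17, authorship ...11.....22.3434.

Answer: 5 12 17 17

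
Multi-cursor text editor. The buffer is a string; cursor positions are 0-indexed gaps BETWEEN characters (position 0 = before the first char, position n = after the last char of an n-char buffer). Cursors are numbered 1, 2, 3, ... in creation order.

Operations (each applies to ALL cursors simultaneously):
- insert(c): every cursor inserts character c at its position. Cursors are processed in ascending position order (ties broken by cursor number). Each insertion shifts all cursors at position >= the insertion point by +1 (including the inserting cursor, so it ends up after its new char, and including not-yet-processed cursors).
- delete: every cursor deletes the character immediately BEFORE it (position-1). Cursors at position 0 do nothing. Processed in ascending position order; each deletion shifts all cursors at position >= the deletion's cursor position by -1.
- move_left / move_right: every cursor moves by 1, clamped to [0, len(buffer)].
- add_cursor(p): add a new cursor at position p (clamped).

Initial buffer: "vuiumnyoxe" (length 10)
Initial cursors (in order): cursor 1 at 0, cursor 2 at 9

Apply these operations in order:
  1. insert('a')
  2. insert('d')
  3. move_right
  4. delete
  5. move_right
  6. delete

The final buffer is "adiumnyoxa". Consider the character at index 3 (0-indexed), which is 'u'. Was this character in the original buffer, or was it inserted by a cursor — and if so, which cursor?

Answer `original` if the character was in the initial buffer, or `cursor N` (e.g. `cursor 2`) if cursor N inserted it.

After op 1 (insert('a')): buffer="avuiumnyoxae" (len 12), cursors c1@1 c2@11, authorship 1.........2.
After op 2 (insert('d')): buffer="advuiumnyoxade" (len 14), cursors c1@2 c2@13, authorship 11.........22.
After op 3 (move_right): buffer="advuiumnyoxade" (len 14), cursors c1@3 c2@14, authorship 11.........22.
After op 4 (delete): buffer="aduiumnyoxad" (len 12), cursors c1@2 c2@12, authorship 11........22
After op 5 (move_right): buffer="aduiumnyoxad" (len 12), cursors c1@3 c2@12, authorship 11........22
After op 6 (delete): buffer="adiumnyoxa" (len 10), cursors c1@2 c2@10, authorship 11.......2
Authorship (.=original, N=cursor N): 1 1 . . . . . . . 2
Index 3: author = original

Answer: original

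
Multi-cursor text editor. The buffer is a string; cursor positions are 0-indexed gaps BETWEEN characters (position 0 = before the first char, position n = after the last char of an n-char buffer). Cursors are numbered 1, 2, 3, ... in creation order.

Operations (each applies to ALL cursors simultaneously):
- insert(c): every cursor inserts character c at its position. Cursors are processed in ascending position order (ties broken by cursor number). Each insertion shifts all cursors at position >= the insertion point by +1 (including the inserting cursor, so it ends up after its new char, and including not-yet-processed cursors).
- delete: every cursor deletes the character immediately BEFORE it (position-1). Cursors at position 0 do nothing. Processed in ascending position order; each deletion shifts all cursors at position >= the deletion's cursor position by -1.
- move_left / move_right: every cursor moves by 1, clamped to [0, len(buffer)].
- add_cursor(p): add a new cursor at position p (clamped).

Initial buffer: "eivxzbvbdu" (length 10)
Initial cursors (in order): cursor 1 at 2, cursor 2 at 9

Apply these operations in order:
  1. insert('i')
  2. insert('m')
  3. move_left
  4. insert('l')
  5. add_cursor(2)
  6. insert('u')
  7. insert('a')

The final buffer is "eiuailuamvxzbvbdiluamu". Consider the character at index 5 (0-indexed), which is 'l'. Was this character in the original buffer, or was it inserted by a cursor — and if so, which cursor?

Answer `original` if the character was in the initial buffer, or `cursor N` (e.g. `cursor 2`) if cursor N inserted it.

Answer: cursor 1

Derivation:
After op 1 (insert('i')): buffer="eiivxzbvbdiu" (len 12), cursors c1@3 c2@11, authorship ..1.......2.
After op 2 (insert('m')): buffer="eiimvxzbvbdimu" (len 14), cursors c1@4 c2@13, authorship ..11.......22.
After op 3 (move_left): buffer="eiimvxzbvbdimu" (len 14), cursors c1@3 c2@12, authorship ..11.......22.
After op 4 (insert('l')): buffer="eiilmvxzbvbdilmu" (len 16), cursors c1@4 c2@14, authorship ..111.......222.
After op 5 (add_cursor(2)): buffer="eiilmvxzbvbdilmu" (len 16), cursors c3@2 c1@4 c2@14, authorship ..111.......222.
After op 6 (insert('u')): buffer="eiuilumvxzbvbdilumu" (len 19), cursors c3@3 c1@6 c2@17, authorship ..31111.......2222.
After op 7 (insert('a')): buffer="eiuailuamvxzbvbdiluamu" (len 22), cursors c3@4 c1@8 c2@20, authorship ..3311111.......22222.
Authorship (.=original, N=cursor N): . . 3 3 1 1 1 1 1 . . . . . . . 2 2 2 2 2 .
Index 5: author = 1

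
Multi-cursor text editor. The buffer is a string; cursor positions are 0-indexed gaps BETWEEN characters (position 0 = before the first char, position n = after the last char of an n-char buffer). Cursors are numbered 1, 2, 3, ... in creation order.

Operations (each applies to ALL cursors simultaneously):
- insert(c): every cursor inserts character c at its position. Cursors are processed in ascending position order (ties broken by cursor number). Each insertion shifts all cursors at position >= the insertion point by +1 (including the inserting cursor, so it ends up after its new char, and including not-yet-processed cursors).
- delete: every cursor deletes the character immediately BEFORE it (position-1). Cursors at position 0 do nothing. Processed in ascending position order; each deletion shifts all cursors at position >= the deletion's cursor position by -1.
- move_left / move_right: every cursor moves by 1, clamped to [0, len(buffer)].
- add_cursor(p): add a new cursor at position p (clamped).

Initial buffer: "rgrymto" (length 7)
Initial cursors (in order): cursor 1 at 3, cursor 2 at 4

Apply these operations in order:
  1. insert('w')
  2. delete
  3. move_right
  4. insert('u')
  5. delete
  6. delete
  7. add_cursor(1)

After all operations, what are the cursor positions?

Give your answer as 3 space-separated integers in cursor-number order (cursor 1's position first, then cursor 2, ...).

Answer: 3 3 1

Derivation:
After op 1 (insert('w')): buffer="rgrwywmto" (len 9), cursors c1@4 c2@6, authorship ...1.2...
After op 2 (delete): buffer="rgrymto" (len 7), cursors c1@3 c2@4, authorship .......
After op 3 (move_right): buffer="rgrymto" (len 7), cursors c1@4 c2@5, authorship .......
After op 4 (insert('u')): buffer="rgryumuto" (len 9), cursors c1@5 c2@7, authorship ....1.2..
After op 5 (delete): buffer="rgrymto" (len 7), cursors c1@4 c2@5, authorship .......
After op 6 (delete): buffer="rgrto" (len 5), cursors c1@3 c2@3, authorship .....
After op 7 (add_cursor(1)): buffer="rgrto" (len 5), cursors c3@1 c1@3 c2@3, authorship .....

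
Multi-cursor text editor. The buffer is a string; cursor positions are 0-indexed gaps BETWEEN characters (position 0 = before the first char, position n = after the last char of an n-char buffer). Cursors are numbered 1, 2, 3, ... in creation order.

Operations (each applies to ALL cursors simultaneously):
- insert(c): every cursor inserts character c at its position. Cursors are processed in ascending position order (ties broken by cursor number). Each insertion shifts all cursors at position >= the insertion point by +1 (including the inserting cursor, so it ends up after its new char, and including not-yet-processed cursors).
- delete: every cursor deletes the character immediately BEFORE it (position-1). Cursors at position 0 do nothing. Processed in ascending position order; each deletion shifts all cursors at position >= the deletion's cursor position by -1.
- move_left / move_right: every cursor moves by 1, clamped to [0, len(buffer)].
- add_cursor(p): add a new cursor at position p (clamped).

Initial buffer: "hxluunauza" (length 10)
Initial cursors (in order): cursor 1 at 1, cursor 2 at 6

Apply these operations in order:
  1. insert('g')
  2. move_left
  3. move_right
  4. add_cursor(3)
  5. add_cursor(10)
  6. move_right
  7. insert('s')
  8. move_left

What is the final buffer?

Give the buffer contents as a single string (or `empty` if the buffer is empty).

Answer: hgxslsuungasuzsa

Derivation:
After op 1 (insert('g')): buffer="hgxluungauza" (len 12), cursors c1@2 c2@8, authorship .1.....2....
After op 2 (move_left): buffer="hgxluungauza" (len 12), cursors c1@1 c2@7, authorship .1.....2....
After op 3 (move_right): buffer="hgxluungauza" (len 12), cursors c1@2 c2@8, authorship .1.....2....
After op 4 (add_cursor(3)): buffer="hgxluungauza" (len 12), cursors c1@2 c3@3 c2@8, authorship .1.....2....
After op 5 (add_cursor(10)): buffer="hgxluungauza" (len 12), cursors c1@2 c3@3 c2@8 c4@10, authorship .1.....2....
After op 6 (move_right): buffer="hgxluungauza" (len 12), cursors c1@3 c3@4 c2@9 c4@11, authorship .1.....2....
After op 7 (insert('s')): buffer="hgxslsuungasuzsa" (len 16), cursors c1@4 c3@6 c2@12 c4@15, authorship .1.1.3...2.2..4.
After op 8 (move_left): buffer="hgxslsuungasuzsa" (len 16), cursors c1@3 c3@5 c2@11 c4@14, authorship .1.1.3...2.2..4.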